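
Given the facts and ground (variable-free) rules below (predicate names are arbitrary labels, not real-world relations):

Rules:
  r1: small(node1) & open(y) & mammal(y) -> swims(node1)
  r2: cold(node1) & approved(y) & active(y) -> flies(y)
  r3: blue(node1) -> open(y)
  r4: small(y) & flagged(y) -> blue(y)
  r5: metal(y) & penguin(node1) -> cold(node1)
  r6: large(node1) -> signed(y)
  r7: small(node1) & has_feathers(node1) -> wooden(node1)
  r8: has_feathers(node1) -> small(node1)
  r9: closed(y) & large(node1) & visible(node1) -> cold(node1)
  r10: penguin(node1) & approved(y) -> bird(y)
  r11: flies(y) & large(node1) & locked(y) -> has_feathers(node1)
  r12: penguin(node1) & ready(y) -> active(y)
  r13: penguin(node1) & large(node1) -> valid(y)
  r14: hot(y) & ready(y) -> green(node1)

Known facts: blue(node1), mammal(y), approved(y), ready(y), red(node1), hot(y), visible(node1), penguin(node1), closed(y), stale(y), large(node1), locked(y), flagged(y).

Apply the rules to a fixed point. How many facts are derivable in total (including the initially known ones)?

Round 1: r3 [blue(node1) -> open(y)]; r6 [large(node1) -> signed(y)]; r9 [closed(y) & large(node1) & visible(node1) -> cold(node1)]; r10 [penguin(node1) & approved(y) -> bird(y)]; r12 [penguin(node1) & ready(y) -> active(y)]; r13 [penguin(node1) & large(node1) -> valid(y)]; r14 [hot(y) & ready(y) -> green(node1)]. New: open(y), signed(y), cold(node1), bird(y), active(y), valid(y), green(node1).
Round 2: r2 [cold(node1) & approved(y) & active(y) -> flies(y)]. New: flies(y).
Round 3: r11 [flies(y) & large(node1) & locked(y) -> has_feathers(node1)]. New: has_feathers(node1).
Round 4: r8 [has_feathers(node1) -> small(node1)]. New: small(node1).
Round 5: r1 [small(node1) & open(y) & mammal(y) -> swims(node1)]; r7 [small(node1) & has_feathers(node1) -> wooden(node1)]. New: swims(node1), wooden(node1).
Closure: {active(y), approved(y), bird(y), blue(node1), closed(y), cold(node1), flagged(y), flies(y), green(node1), has_feathers(node1), hot(y), large(node1), locked(y), mammal(y), open(y), penguin(node1), ready(y), red(node1), signed(y), small(node1), stale(y), swims(node1), valid(y), visible(node1), wooden(node1)} — 25 facts.

25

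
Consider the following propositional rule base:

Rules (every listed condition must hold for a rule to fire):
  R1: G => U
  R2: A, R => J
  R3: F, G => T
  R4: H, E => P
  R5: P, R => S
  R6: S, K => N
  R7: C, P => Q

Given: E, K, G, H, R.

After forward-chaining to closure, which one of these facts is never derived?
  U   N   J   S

[1] R1 [G => U]; R4 [H, E => P]. ⇒ new: U, P.
[2] R5 [P, R => S]. ⇒ new: S.
[3] R6 [S, K => N]. ⇒ new: N.
Derived: U (round 1), S (round 2), N (round 3). J never appears in any round.

J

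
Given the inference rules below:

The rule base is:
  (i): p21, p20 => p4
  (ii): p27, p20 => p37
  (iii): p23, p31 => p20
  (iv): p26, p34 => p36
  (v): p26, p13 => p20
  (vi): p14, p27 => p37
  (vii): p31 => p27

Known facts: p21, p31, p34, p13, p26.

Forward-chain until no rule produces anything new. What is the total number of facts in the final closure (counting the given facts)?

Round 1: (iv) [p26, p34 => p36]; (v) [p26, p13 => p20]; (vii) [p31 => p27]. New: p36, p20, p27.
Round 2: (i) [p21, p20 => p4]; (ii) [p27, p20 => p37]. New: p4, p37.
Closure: {p13, p20, p21, p26, p27, p31, p34, p36, p37, p4} — 10 facts.

10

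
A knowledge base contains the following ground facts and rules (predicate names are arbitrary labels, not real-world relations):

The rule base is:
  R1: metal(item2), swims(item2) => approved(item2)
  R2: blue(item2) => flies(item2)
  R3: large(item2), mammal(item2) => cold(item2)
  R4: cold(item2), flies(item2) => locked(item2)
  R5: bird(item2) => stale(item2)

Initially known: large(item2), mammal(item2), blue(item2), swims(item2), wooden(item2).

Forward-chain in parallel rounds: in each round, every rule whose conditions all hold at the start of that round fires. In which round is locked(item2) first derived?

2

Round 1 — R2, R3, derive flies(item2), cold(item2).
Round 2 — R4, derive locked(item2).
locked(item2) first appears in round 2.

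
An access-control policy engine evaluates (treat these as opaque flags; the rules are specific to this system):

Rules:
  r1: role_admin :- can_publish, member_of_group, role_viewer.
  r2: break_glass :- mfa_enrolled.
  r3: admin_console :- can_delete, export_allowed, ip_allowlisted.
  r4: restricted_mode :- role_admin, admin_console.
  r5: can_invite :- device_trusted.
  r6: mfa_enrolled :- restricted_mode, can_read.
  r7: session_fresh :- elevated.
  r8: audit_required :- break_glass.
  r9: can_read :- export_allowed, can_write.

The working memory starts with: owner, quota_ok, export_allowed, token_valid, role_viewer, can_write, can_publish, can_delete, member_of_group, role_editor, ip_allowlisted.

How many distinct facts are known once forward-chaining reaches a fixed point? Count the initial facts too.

18

Round 1: r1 [role_admin :- can_publish, member_of_group, role_viewer.]; r3 [admin_console :- can_delete, export_allowed, ip_allowlisted.]; r9 [can_read :- export_allowed, can_write.]. Adds role_admin, admin_console, can_read.
Round 2: r4 [restricted_mode :- role_admin, admin_console.]. Adds restricted_mode.
Round 3: r6 [mfa_enrolled :- restricted_mode, can_read.]. Adds mfa_enrolled.
Round 4: r2 [break_glass :- mfa_enrolled.]. Adds break_glass.
Round 5: r8 [audit_required :- break_glass.]. Adds audit_required.
Closure: {admin_console, audit_required, break_glass, can_delete, can_publish, can_read, can_write, export_allowed, ip_allowlisted, member_of_group, mfa_enrolled, owner, quota_ok, restricted_mode, role_admin, role_editor, role_viewer, token_valid} — 18 facts.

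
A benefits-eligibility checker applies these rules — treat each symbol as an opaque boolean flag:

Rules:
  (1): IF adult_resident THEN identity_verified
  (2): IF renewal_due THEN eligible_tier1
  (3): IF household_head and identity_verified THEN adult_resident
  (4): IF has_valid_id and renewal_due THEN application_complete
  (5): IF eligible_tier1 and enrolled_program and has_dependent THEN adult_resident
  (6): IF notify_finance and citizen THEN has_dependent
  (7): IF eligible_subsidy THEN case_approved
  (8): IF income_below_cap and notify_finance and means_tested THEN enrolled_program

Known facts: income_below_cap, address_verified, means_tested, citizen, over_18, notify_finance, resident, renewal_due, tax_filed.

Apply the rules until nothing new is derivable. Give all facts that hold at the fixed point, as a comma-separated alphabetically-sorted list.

address_verified, adult_resident, citizen, eligible_tier1, enrolled_program, has_dependent, identity_verified, income_below_cap, means_tested, notify_finance, over_18, renewal_due, resident, tax_filed

Round 1 — (2), (6), (8), derive eligible_tier1, has_dependent, enrolled_program.
Round 2 — (5), derive adult_resident.
Round 3 — (1), derive identity_verified.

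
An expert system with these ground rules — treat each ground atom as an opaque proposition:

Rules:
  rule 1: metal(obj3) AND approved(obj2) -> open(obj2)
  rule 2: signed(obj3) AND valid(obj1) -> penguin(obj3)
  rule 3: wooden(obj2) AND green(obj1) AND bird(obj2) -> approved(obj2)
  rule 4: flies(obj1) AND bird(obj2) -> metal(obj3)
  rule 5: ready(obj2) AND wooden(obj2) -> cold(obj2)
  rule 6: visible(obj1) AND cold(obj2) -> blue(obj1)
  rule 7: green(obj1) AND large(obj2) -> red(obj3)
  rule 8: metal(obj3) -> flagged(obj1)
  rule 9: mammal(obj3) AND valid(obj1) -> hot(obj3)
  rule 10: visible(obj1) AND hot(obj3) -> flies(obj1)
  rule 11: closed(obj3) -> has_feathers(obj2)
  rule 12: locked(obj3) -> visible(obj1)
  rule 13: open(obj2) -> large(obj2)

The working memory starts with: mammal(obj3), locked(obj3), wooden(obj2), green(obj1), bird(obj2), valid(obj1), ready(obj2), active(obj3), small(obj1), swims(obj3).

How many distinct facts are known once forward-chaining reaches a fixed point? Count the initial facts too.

Round 1: rule 3 [wooden(obj2) AND green(obj1) AND bird(obj2) -> approved(obj2)]; rule 5 [ready(obj2) AND wooden(obj2) -> cold(obj2)]; rule 9 [mammal(obj3) AND valid(obj1) -> hot(obj3)]; rule 12 [locked(obj3) -> visible(obj1)]. New: approved(obj2), cold(obj2), hot(obj3), visible(obj1).
Round 2: rule 6 [visible(obj1) AND cold(obj2) -> blue(obj1)]; rule 10 [visible(obj1) AND hot(obj3) -> flies(obj1)]. New: blue(obj1), flies(obj1).
Round 3: rule 4 [flies(obj1) AND bird(obj2) -> metal(obj3)]. New: metal(obj3).
Round 4: rule 1 [metal(obj3) AND approved(obj2) -> open(obj2)]; rule 8 [metal(obj3) -> flagged(obj1)]. New: open(obj2), flagged(obj1).
Round 5: rule 13 [open(obj2) -> large(obj2)]. New: large(obj2).
Round 6: rule 7 [green(obj1) AND large(obj2) -> red(obj3)]. New: red(obj3).
Closure: {active(obj3), approved(obj2), bird(obj2), blue(obj1), cold(obj2), flagged(obj1), flies(obj1), green(obj1), hot(obj3), large(obj2), locked(obj3), mammal(obj3), metal(obj3), open(obj2), ready(obj2), red(obj3), small(obj1), swims(obj3), valid(obj1), visible(obj1), wooden(obj2)} — 21 facts.

21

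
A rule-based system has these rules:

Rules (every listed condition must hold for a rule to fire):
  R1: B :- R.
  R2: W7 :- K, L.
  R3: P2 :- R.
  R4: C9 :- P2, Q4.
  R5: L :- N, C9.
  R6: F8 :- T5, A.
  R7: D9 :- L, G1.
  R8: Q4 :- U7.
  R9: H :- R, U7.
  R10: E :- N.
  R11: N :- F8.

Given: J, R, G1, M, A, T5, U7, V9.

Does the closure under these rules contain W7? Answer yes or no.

no

Round 1: R1 [B :- R.]; R3 [P2 :- R.]; R6 [F8 :- T5, A.]; R8 [Q4 :- U7.]; R9 [H :- R, U7.]. New: B, P2, F8, Q4, H.
Round 2: R4 [C9 :- P2, Q4.]; R11 [N :- F8.]. New: C9, N.
Round 3: R5 [L :- N, C9.]; R10 [E :- N.]. New: L, E.
Round 4: R7 [D9 :- L, G1.]. New: D9.
Fixed point reached. W7 is concluded only by R2; R2 needs K (never derived).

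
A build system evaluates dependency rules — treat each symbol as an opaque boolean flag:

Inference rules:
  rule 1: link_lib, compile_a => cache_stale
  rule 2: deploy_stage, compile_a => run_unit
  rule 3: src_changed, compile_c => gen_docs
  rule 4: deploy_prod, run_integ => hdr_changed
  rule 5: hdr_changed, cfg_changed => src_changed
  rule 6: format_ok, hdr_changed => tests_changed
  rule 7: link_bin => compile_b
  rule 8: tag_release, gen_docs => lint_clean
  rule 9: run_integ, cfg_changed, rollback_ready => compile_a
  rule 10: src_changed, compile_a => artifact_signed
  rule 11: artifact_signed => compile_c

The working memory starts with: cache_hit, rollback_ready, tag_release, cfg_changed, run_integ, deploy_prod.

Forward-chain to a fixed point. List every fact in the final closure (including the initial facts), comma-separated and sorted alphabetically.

artifact_signed, cache_hit, cfg_changed, compile_a, compile_c, deploy_prod, gen_docs, hdr_changed, lint_clean, rollback_ready, run_integ, src_changed, tag_release

Round 1: rule 4 [deploy_prod, run_integ => hdr_changed]; rule 9 [run_integ, cfg_changed, rollback_ready => compile_a]. New: hdr_changed, compile_a.
Round 2: rule 5 [hdr_changed, cfg_changed => src_changed]. New: src_changed.
Round 3: rule 10 [src_changed, compile_a => artifact_signed]. New: artifact_signed.
Round 4: rule 11 [artifact_signed => compile_c]. New: compile_c.
Round 5: rule 3 [src_changed, compile_c => gen_docs]. New: gen_docs.
Round 6: rule 8 [tag_release, gen_docs => lint_clean]. New: lint_clean.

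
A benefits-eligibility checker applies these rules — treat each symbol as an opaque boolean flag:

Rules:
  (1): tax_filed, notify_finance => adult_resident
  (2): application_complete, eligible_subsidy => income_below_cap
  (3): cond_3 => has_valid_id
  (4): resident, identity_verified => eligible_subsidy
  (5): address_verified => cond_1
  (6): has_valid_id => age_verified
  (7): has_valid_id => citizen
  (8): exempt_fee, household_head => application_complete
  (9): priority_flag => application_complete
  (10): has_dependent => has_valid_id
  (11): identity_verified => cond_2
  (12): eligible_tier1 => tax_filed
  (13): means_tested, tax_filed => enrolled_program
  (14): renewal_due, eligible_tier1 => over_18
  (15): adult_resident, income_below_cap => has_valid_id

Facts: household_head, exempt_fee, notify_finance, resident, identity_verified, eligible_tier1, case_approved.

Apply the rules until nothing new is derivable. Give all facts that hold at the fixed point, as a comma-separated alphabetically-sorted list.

Round 1 fires (4), (8), (11), (12), giving eligible_subsidy, application_complete, cond_2, tax_filed.
Round 2 fires (1), (2), giving adult_resident, income_below_cap.
Round 3 fires (15), giving has_valid_id.
Round 4 fires (6), (7), giving age_verified, citizen.

adult_resident, age_verified, application_complete, case_approved, citizen, cond_2, eligible_subsidy, eligible_tier1, exempt_fee, has_valid_id, household_head, identity_verified, income_below_cap, notify_finance, resident, tax_filed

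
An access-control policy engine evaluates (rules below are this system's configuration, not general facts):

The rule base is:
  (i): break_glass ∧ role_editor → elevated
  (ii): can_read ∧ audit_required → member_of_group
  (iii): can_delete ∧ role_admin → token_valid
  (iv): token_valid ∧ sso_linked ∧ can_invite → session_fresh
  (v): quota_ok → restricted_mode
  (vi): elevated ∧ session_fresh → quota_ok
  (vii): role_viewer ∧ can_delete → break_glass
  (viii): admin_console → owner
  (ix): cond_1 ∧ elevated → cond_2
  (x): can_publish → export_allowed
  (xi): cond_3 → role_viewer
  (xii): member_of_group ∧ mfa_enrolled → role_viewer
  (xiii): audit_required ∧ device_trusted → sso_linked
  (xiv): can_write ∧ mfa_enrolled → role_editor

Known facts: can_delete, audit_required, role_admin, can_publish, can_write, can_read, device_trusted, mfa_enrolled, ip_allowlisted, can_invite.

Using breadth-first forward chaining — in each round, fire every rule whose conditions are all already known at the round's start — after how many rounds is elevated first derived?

Round 1: (ii) [can_read ∧ audit_required → member_of_group]; (iii) [can_delete ∧ role_admin → token_valid]; (x) [can_publish → export_allowed]; (xiii) [audit_required ∧ device_trusted → sso_linked]; (xiv) [can_write ∧ mfa_enrolled → role_editor]. Adds member_of_group, token_valid, export_allowed, sso_linked, role_editor.
Round 2: (iv) [token_valid ∧ sso_linked ∧ can_invite → session_fresh]; (xii) [member_of_group ∧ mfa_enrolled → role_viewer]. Adds session_fresh, role_viewer.
Round 3: (vii) [role_viewer ∧ can_delete → break_glass]. Adds break_glass.
Round 4: (i) [break_glass ∧ role_editor → elevated]. Adds elevated.
elevated first appears in round 4.

4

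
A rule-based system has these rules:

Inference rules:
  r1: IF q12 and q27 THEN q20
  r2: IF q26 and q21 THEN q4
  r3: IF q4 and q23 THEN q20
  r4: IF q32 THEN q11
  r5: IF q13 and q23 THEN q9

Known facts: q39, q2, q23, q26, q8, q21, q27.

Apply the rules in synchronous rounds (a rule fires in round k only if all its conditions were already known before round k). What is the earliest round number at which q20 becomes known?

Round 1: r2 [IF q26 and q21 THEN q4]. Adds q4.
Round 2: r3 [IF q4 and q23 THEN q20]. Adds q20.
q20 first appears in round 2.

2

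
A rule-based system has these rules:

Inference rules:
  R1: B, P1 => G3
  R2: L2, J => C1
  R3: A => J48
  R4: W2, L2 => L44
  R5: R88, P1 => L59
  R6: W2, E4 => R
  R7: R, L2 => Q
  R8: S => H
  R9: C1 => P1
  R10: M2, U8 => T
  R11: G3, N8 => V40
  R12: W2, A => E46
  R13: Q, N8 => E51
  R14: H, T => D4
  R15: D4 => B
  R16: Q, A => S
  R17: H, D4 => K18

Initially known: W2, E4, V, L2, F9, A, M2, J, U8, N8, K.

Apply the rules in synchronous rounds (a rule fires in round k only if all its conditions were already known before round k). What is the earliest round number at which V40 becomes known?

8

Round 1 — R2, R3, R4, R6, R10, R12, derive C1, J48, L44, R, T, E46.
Round 2 — R7, R9, derive Q, P1.
Round 3 — R13, R16, derive E51, S.
Round 4 — R8, derive H.
Round 5 — R14, derive D4.
Round 6 — R15, R17, derive B, K18.
Round 7 — R1, derive G3.
Round 8 — R11, derive V40.
V40 first appears in round 8.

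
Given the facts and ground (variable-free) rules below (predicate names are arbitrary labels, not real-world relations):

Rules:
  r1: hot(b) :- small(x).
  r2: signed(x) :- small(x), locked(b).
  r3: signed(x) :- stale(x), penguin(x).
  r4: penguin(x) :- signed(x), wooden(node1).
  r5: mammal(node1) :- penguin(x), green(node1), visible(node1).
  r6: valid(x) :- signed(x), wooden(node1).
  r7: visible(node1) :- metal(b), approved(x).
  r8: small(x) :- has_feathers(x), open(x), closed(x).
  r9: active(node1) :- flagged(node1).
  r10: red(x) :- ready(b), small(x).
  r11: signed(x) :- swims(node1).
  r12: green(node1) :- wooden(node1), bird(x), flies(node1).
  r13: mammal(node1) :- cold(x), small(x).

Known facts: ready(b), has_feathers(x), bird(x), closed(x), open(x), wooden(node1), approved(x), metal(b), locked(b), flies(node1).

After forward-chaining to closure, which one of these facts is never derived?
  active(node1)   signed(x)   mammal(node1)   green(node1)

active(node1)

Round 1: r7 [visible(node1) :- metal(b), approved(x).]; r8 [small(x) :- has_feathers(x), open(x), closed(x).]; r12 [green(node1) :- wooden(node1), bird(x), flies(node1).]. Adds visible(node1), small(x), green(node1).
Round 2: r1 [hot(b) :- small(x).]; r2 [signed(x) :- small(x), locked(b).]; r10 [red(x) :- ready(b), small(x).]. Adds hot(b), signed(x), red(x).
Round 3: r4 [penguin(x) :- signed(x), wooden(node1).]; r6 [valid(x) :- signed(x), wooden(node1).]. Adds penguin(x), valid(x).
Round 4: r5 [mammal(node1) :- penguin(x), green(node1), visible(node1).]. Adds mammal(node1).
Derived: green(node1) (round 1), signed(x) (round 2), mammal(node1) (round 4). active(node1) never appears in any round.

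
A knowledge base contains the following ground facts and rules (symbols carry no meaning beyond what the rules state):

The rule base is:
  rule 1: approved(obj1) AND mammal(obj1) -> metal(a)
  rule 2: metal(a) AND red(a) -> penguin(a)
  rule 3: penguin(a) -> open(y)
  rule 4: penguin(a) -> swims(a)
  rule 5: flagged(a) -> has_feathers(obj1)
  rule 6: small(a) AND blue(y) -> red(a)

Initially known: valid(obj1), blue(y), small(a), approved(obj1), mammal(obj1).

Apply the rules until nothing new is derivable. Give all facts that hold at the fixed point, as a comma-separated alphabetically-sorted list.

Round 1: rule 1 [approved(obj1) AND mammal(obj1) -> metal(a)]; rule 6 [small(a) AND blue(y) -> red(a)]. New: metal(a), red(a).
Round 2: rule 2 [metal(a) AND red(a) -> penguin(a)]. New: penguin(a).
Round 3: rule 3 [penguin(a) -> open(y)]; rule 4 [penguin(a) -> swims(a)]. New: open(y), swims(a).

approved(obj1), blue(y), mammal(obj1), metal(a), open(y), penguin(a), red(a), small(a), swims(a), valid(obj1)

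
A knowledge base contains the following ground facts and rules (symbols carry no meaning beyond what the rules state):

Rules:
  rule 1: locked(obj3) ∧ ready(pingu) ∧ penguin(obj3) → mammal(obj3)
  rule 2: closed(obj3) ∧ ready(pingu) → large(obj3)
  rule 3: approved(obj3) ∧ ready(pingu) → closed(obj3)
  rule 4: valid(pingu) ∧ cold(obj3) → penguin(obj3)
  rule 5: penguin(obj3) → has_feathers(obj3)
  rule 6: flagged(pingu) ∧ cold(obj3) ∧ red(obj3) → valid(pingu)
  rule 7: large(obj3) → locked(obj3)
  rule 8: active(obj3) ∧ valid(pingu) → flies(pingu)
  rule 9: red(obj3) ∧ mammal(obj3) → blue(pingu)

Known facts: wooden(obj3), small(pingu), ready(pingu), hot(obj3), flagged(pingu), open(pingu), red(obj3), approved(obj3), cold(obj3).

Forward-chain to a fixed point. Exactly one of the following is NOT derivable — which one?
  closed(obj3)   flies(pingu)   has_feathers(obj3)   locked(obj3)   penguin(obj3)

Round 1 fires rule 3, rule 6, giving closed(obj3), valid(pingu).
Round 2 fires rule 2, rule 4, giving large(obj3), penguin(obj3).
Round 3 fires rule 5, rule 7, giving has_feathers(obj3), locked(obj3).
Round 4 fires rule 1, giving mammal(obj3).
Round 5 fires rule 9, giving blue(pingu).
Derived: closed(obj3) (round 1), locked(obj3) (round 3), penguin(obj3) (round 2), has_feathers(obj3) (round 3). flies(pingu) never appears in any round.

flies(pingu)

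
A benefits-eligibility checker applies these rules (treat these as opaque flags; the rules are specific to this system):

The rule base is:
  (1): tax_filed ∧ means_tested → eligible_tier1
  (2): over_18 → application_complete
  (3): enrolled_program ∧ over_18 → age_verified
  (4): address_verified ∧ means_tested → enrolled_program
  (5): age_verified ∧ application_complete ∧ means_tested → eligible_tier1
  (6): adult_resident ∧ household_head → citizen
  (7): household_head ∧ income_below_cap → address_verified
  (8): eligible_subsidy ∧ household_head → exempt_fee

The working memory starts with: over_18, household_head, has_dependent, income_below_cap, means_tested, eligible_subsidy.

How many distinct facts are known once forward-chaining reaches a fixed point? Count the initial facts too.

Round 1 fires (2), (7), (8), giving application_complete, address_verified, exempt_fee.
Round 2 fires (4), giving enrolled_program.
Round 3 fires (3), giving age_verified.
Round 4 fires (5), giving eligible_tier1.
Closure: {address_verified, age_verified, application_complete, eligible_subsidy, eligible_tier1, enrolled_program, exempt_fee, has_dependent, household_head, income_below_cap, means_tested, over_18} — 12 facts.

12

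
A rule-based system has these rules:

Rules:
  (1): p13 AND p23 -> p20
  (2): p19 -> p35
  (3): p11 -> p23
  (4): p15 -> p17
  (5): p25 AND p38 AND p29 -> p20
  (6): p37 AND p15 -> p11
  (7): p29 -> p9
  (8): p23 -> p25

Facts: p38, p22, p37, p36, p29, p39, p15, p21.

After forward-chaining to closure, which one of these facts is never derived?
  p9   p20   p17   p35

p35

Round 1 — (4), (6), (7), derive p17, p11, p9.
Round 2 — (3), derive p23.
Round 3 — (8), derive p25.
Round 4 — (5), derive p20.
Derived: p9 (round 1), p20 (round 4), p17 (round 1). p35 never appears in any round.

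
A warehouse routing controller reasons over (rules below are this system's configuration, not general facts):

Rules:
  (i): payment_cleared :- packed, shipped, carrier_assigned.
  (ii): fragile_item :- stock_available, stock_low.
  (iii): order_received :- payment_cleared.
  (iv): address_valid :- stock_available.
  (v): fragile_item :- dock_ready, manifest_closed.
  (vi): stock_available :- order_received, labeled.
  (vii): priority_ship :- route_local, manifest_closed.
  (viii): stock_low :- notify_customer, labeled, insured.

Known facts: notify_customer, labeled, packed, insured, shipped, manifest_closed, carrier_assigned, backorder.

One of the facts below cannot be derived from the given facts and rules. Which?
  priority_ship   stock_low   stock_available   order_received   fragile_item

Round 1: (i) [payment_cleared :- packed, shipped, carrier_assigned.]; (viii) [stock_low :- notify_customer, labeled, insured.]. New: payment_cleared, stock_low.
Round 2: (iii) [order_received :- payment_cleared.]. New: order_received.
Round 3: (vi) [stock_available :- order_received, labeled.]. New: stock_available.
Round 4: (ii) [fragile_item :- stock_available, stock_low.]; (iv) [address_valid :- stock_available.]. New: fragile_item, address_valid.
Derived: fragile_item (round 4), order_received (round 2), stock_available (round 3), stock_low (round 1). priority_ship never appears in any round.

priority_ship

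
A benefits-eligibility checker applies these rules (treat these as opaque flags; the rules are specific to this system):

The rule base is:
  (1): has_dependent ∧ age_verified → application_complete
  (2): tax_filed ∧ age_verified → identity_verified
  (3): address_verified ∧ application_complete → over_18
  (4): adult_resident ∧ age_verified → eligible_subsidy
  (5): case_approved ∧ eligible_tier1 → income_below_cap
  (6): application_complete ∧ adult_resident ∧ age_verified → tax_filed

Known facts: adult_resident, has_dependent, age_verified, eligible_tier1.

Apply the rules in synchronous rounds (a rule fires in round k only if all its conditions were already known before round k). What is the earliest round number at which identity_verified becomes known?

[1] (1) [has_dependent ∧ age_verified → application_complete]; (4) [adult_resident ∧ age_verified → eligible_subsidy]. ⇒ new: application_complete, eligible_subsidy.
[2] (6) [application_complete ∧ adult_resident ∧ age_verified → tax_filed]. ⇒ new: tax_filed.
[3] (2) [tax_filed ∧ age_verified → identity_verified]. ⇒ new: identity_verified.
identity_verified first appears in round 3.

3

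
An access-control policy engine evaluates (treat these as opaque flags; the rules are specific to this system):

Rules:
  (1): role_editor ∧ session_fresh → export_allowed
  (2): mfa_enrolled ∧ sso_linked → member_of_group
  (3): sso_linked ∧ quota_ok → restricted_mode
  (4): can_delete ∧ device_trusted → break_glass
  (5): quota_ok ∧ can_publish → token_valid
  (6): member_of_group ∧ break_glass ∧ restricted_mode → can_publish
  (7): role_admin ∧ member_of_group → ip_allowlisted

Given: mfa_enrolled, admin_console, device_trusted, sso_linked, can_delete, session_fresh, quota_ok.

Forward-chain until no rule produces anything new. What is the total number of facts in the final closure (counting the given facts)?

12

Round 1: (2) [mfa_enrolled ∧ sso_linked → member_of_group]; (3) [sso_linked ∧ quota_ok → restricted_mode]; (4) [can_delete ∧ device_trusted → break_glass]. Adds member_of_group, restricted_mode, break_glass.
Round 2: (6) [member_of_group ∧ break_glass ∧ restricted_mode → can_publish]. Adds can_publish.
Round 3: (5) [quota_ok ∧ can_publish → token_valid]. Adds token_valid.
Closure: {admin_console, break_glass, can_delete, can_publish, device_trusted, member_of_group, mfa_enrolled, quota_ok, restricted_mode, session_fresh, sso_linked, token_valid} — 12 facts.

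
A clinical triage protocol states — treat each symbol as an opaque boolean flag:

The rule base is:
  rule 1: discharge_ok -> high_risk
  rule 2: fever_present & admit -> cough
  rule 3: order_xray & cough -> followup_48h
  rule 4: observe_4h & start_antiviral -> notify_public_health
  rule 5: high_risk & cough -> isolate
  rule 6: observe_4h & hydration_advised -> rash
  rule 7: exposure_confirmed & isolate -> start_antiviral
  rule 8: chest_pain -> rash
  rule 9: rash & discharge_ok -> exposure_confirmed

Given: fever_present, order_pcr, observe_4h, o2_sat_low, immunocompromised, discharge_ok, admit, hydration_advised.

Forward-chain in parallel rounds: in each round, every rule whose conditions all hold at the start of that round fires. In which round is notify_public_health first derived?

Round 1 fires rule 1, rule 2, rule 6, giving high_risk, cough, rash.
Round 2 fires rule 5, rule 9, giving isolate, exposure_confirmed.
Round 3 fires rule 7, giving start_antiviral.
Round 4 fires rule 4, giving notify_public_health.
notify_public_health first appears in round 4.

4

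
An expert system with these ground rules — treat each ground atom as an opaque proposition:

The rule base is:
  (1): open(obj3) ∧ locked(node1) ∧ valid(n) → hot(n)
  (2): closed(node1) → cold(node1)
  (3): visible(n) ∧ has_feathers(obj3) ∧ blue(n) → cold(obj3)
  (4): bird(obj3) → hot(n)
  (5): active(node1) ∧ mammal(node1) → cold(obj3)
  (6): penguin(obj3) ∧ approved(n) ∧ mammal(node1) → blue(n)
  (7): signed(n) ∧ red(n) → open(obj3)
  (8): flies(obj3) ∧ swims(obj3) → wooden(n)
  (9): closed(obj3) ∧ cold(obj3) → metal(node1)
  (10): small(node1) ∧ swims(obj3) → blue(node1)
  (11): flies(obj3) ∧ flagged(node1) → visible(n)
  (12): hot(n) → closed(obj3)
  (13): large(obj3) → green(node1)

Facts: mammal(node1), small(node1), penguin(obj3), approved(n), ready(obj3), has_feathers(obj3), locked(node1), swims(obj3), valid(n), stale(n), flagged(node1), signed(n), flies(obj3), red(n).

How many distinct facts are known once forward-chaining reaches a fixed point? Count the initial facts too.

23

Round 1: (6) [penguin(obj3) ∧ approved(n) ∧ mammal(node1) → blue(n)]; (7) [signed(n) ∧ red(n) → open(obj3)]; (8) [flies(obj3) ∧ swims(obj3) → wooden(n)]; (10) [small(node1) ∧ swims(obj3) → blue(node1)]; (11) [flies(obj3) ∧ flagged(node1) → visible(n)]. New: blue(n), open(obj3), wooden(n), blue(node1), visible(n).
Round 2: (1) [open(obj3) ∧ locked(node1) ∧ valid(n) → hot(n)]; (3) [visible(n) ∧ has_feathers(obj3) ∧ blue(n) → cold(obj3)]. New: hot(n), cold(obj3).
Round 3: (12) [hot(n) → closed(obj3)]. New: closed(obj3).
Round 4: (9) [closed(obj3) ∧ cold(obj3) → metal(node1)]. New: metal(node1).
Closure: {approved(n), blue(n), blue(node1), closed(obj3), cold(obj3), flagged(node1), flies(obj3), has_feathers(obj3), hot(n), locked(node1), mammal(node1), metal(node1), open(obj3), penguin(obj3), ready(obj3), red(n), signed(n), small(node1), stale(n), swims(obj3), valid(n), visible(n), wooden(n)} — 23 facts.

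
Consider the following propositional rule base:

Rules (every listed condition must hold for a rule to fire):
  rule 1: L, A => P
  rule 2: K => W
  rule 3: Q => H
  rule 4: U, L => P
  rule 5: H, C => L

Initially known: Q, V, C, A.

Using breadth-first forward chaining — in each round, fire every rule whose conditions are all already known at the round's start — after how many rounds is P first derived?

3

[1] rule 3 [Q => H]. ⇒ new: H.
[2] rule 5 [H, C => L]. ⇒ new: L.
[3] rule 1 [L, A => P]. ⇒ new: P.
P first appears in round 3.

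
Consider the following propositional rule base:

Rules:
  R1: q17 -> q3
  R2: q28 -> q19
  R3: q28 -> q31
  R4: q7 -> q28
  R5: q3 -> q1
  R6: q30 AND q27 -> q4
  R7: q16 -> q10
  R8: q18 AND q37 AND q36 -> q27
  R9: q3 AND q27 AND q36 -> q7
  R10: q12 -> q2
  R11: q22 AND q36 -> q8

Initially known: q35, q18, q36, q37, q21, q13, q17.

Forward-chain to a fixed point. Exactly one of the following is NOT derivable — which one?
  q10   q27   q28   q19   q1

Round 1: R1 [q17 -> q3]; R8 [q18 AND q37 AND q36 -> q27]. New: q3, q27.
Round 2: R5 [q3 -> q1]; R9 [q3 AND q27 AND q36 -> q7]. New: q1, q7.
Round 3: R4 [q7 -> q28]. New: q28.
Round 4: R2 [q28 -> q19]; R3 [q28 -> q31]. New: q19, q31.
Derived: q27 (round 1), q19 (round 4), q1 (round 2), q28 (round 3). q10 never appears in any round.

q10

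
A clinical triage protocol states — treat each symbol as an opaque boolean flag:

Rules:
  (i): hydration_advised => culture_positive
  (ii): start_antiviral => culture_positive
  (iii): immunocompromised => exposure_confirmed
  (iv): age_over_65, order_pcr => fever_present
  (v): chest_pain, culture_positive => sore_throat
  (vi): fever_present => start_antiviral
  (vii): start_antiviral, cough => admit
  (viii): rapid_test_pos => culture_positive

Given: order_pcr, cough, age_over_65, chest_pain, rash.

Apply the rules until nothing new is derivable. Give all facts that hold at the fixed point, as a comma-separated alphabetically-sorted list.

admit, age_over_65, chest_pain, cough, culture_positive, fever_present, order_pcr, rash, sore_throat, start_antiviral

Round 1: (iv) [age_over_65, order_pcr => fever_present]. New: fever_present.
Round 2: (vi) [fever_present => start_antiviral]. New: start_antiviral.
Round 3: (ii) [start_antiviral => culture_positive]; (vii) [start_antiviral, cough => admit]. New: culture_positive, admit.
Round 4: (v) [chest_pain, culture_positive => sore_throat]. New: sore_throat.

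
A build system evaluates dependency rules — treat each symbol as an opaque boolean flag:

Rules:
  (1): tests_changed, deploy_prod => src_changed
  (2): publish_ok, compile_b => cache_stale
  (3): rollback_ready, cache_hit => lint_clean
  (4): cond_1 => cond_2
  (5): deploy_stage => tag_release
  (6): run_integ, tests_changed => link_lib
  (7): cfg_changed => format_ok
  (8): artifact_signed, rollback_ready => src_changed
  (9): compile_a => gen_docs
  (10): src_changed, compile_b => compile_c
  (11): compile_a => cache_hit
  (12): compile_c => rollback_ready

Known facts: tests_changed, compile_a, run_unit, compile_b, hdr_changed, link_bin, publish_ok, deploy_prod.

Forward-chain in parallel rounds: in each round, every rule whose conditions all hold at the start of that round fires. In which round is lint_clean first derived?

Round 1 — (1), (2), (9), (11), derive src_changed, cache_stale, gen_docs, cache_hit.
Round 2 — (10), derive compile_c.
Round 3 — (12), derive rollback_ready.
Round 4 — (3), derive lint_clean.
lint_clean first appears in round 4.

4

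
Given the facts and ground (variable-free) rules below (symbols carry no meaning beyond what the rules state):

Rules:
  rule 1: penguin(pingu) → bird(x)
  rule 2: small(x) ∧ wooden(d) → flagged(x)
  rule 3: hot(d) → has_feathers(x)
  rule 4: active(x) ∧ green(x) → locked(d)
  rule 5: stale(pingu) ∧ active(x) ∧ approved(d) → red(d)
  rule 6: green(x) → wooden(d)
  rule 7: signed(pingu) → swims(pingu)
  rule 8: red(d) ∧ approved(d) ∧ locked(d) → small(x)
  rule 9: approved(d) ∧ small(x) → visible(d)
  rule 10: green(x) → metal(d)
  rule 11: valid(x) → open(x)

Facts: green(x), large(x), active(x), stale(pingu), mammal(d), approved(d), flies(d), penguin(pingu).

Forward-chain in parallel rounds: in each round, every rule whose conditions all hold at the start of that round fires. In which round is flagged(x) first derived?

Round 1: rule 1 [penguin(pingu) → bird(x)]; rule 4 [active(x) ∧ green(x) → locked(d)]; rule 5 [stale(pingu) ∧ active(x) ∧ approved(d) → red(d)]; rule 6 [green(x) → wooden(d)]; rule 10 [green(x) → metal(d)]. Adds bird(x), locked(d), red(d), wooden(d), metal(d).
Round 2: rule 8 [red(d) ∧ approved(d) ∧ locked(d) → small(x)]. Adds small(x).
Round 3: rule 2 [small(x) ∧ wooden(d) → flagged(x)]; rule 9 [approved(d) ∧ small(x) → visible(d)]. Adds flagged(x), visible(d).
flagged(x) first appears in round 3.

3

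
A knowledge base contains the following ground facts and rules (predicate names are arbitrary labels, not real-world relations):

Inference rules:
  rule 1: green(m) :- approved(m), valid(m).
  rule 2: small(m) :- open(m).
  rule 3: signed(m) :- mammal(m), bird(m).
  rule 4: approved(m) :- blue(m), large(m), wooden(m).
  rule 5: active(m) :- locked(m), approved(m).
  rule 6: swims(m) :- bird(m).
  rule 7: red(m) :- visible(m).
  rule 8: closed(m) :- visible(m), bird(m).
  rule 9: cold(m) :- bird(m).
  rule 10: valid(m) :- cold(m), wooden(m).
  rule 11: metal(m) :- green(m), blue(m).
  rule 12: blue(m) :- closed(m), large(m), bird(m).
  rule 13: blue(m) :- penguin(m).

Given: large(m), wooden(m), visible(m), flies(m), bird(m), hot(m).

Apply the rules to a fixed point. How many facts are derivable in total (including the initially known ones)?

Round 1 fires rule 6, rule 7, rule 8, rule 9, giving swims(m), red(m), closed(m), cold(m).
Round 2 fires rule 10, rule 12, giving valid(m), blue(m).
Round 3 fires rule 4, giving approved(m).
Round 4 fires rule 1, giving green(m).
Round 5 fires rule 11, giving metal(m).
Closure: {approved(m), bird(m), blue(m), closed(m), cold(m), flies(m), green(m), hot(m), large(m), metal(m), red(m), swims(m), valid(m), visible(m), wooden(m)} — 15 facts.

15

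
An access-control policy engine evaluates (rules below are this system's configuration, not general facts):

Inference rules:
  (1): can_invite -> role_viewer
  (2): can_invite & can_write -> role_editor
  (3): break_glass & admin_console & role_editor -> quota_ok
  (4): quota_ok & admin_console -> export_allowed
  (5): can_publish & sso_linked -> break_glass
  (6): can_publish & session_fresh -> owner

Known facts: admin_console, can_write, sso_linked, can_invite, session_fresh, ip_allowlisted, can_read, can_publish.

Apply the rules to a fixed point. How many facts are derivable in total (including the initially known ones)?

Round 1: (1) [can_invite -> role_viewer]; (2) [can_invite & can_write -> role_editor]; (5) [can_publish & sso_linked -> break_glass]; (6) [can_publish & session_fresh -> owner]. Adds role_viewer, role_editor, break_glass, owner.
Round 2: (3) [break_glass & admin_console & role_editor -> quota_ok]. Adds quota_ok.
Round 3: (4) [quota_ok & admin_console -> export_allowed]. Adds export_allowed.
Closure: {admin_console, break_glass, can_invite, can_publish, can_read, can_write, export_allowed, ip_allowlisted, owner, quota_ok, role_editor, role_viewer, session_fresh, sso_linked} — 14 facts.

14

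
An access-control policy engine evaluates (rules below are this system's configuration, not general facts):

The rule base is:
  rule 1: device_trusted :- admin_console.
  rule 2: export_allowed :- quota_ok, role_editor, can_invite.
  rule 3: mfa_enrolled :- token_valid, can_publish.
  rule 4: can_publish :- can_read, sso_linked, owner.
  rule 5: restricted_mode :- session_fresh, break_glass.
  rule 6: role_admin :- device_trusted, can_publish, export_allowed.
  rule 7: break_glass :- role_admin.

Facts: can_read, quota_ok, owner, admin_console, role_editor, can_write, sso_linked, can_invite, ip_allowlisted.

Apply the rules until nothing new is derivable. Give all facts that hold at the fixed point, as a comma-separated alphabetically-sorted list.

Round 1 — rule 1, rule 2, rule 4, derive device_trusted, export_allowed, can_publish.
Round 2 — rule 6, derive role_admin.
Round 3 — rule 7, derive break_glass.

admin_console, break_glass, can_invite, can_publish, can_read, can_write, device_trusted, export_allowed, ip_allowlisted, owner, quota_ok, role_admin, role_editor, sso_linked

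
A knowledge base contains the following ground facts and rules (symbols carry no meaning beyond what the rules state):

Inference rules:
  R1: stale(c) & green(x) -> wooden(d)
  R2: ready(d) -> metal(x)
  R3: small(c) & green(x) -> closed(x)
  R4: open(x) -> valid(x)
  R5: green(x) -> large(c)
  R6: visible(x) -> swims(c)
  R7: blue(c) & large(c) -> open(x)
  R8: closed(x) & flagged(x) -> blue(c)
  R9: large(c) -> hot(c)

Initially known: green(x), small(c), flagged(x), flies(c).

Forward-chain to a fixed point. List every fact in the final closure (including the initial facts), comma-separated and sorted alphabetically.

blue(c), closed(x), flagged(x), flies(c), green(x), hot(c), large(c), open(x), small(c), valid(x)

Round 1 — R3, R5, derive closed(x), large(c).
Round 2 — R8, R9, derive blue(c), hot(c).
Round 3 — R7, derive open(x).
Round 4 — R4, derive valid(x).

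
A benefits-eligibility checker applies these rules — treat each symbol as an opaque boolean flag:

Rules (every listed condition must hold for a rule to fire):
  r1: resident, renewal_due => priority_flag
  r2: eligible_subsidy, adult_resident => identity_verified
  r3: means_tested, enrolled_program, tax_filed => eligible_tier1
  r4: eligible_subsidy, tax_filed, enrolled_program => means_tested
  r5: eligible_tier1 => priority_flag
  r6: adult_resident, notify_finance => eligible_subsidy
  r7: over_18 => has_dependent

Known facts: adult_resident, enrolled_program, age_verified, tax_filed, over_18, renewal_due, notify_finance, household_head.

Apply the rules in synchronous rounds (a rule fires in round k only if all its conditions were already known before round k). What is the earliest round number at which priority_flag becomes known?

Round 1: r6 [adult_resident, notify_finance => eligible_subsidy]; r7 [over_18 => has_dependent]. New: eligible_subsidy, has_dependent.
Round 2: r2 [eligible_subsidy, adult_resident => identity_verified]; r4 [eligible_subsidy, tax_filed, enrolled_program => means_tested]. New: identity_verified, means_tested.
Round 3: r3 [means_tested, enrolled_program, tax_filed => eligible_tier1]. New: eligible_tier1.
Round 4: r5 [eligible_tier1 => priority_flag]. New: priority_flag.
priority_flag first appears in round 4.

4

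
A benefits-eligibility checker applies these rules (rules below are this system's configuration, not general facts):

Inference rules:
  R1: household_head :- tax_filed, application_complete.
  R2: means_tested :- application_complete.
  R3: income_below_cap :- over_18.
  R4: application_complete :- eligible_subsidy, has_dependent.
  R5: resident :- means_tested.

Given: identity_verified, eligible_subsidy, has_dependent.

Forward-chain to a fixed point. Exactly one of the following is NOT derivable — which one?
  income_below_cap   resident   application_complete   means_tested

income_below_cap

Round 1: R4 [application_complete :- eligible_subsidy, has_dependent.]. New: application_complete.
Round 2: R2 [means_tested :- application_complete.]. New: means_tested.
Round 3: R5 [resident :- means_tested.]. New: resident.
Derived: means_tested (round 2), resident (round 3), application_complete (round 1). income_below_cap never appears in any round.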